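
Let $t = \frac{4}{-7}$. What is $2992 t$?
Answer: $- \frac{11968}{7} \approx -1709.7$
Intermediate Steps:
$t = - \frac{4}{7}$ ($t = 4 \left(- \frac{1}{7}\right) = - \frac{4}{7} \approx -0.57143$)
$2992 t = 2992 \left(- \frac{4}{7}\right) = - \frac{11968}{7}$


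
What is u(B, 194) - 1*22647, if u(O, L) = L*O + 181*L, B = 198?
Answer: 50879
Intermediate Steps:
u(O, L) = 181*L + L*O
u(B, 194) - 1*22647 = 194*(181 + 198) - 1*22647 = 194*379 - 22647 = 73526 - 22647 = 50879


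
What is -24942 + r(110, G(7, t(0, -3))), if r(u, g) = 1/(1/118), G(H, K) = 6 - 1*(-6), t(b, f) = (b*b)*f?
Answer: -24824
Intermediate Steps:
t(b, f) = f*b² (t(b, f) = b²*f = f*b²)
G(H, K) = 12 (G(H, K) = 6 + 6 = 12)
r(u, g) = 118 (r(u, g) = 1/(1/118) = 118)
-24942 + r(110, G(7, t(0, -3))) = -24942 + 118 = -24824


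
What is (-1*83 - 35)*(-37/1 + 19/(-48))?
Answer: 105905/24 ≈ 4412.7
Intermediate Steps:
(-1*83 - 35)*(-37/1 + 19/(-48)) = (-83 - 35)*(-37*1 + 19*(-1/48)) = -118*(-37 - 19/48) = -118*(-1795/48) = 105905/24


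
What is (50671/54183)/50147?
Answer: 50671/2717114901 ≈ 1.8649e-5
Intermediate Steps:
(50671/54183)/50147 = (50671*(1/54183))*(1/50147) = (50671/54183)*(1/50147) = 50671/2717114901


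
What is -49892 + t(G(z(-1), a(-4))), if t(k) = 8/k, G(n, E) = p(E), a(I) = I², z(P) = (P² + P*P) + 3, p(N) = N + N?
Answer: -199567/4 ≈ -49892.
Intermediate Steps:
p(N) = 2*N
z(P) = 3 + 2*P² (z(P) = (P² + P²) + 3 = 2*P² + 3 = 3 + 2*P²)
G(n, E) = 2*E
-49892 + t(G(z(-1), a(-4))) = -49892 + 8/((2*(-4)²)) = -49892 + 8/((2*16)) = -49892 + 8/32 = -49892 + 8*(1/32) = -49892 + ¼ = -199567/4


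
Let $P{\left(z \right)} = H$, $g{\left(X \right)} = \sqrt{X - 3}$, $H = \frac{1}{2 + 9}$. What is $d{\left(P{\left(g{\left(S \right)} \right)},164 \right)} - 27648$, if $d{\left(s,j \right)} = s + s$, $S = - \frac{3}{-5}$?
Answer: $- \frac{304126}{11} \approx -27648.0$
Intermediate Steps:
$H = \frac{1}{11} \approx 0.090909$
$S = \frac{3}{5}$ ($S = \left(-3\right) \left(- \frac{1}{5}\right) = \frac{3}{5} \approx 0.6$)
$g{\left(X \right)} = \sqrt{-3 + X}$
$P{\left(z \right)} = \frac{1}{11}$
$d{\left(s,j \right)} = 2 s$
$d{\left(P{\left(g{\left(S \right)} \right)},164 \right)} - 27648 = 2 \cdot \frac{1}{11} - 27648 = \frac{2}{11} - 27648 = - \frac{304126}{11}$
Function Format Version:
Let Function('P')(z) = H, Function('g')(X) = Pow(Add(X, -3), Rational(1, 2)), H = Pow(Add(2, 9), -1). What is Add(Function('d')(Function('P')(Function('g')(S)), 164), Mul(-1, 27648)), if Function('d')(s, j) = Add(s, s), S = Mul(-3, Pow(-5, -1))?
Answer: Rational(-304126, 11) ≈ -27648.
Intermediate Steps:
H = Rational(1, 11) (H = Pow(11, -1) = Rational(1, 11) ≈ 0.090909)
S = Rational(3, 5) (S = Mul(-3, Rational(-1, 5)) = Rational(3, 5) ≈ 0.60000)
Function('g')(X) = Pow(Add(-3, X), Rational(1, 2))
Function('P')(z) = Rational(1, 11)
Function('d')(s, j) = Mul(2, s)
Add(Function('d')(Function('P')(Function('g')(S)), 164), Mul(-1, 27648)) = Add(Mul(2, Rational(1, 11)), Mul(-1, 27648)) = Add(Rational(2, 11), -27648) = Rational(-304126, 11)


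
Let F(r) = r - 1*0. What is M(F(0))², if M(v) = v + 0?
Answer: 0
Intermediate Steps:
F(r) = r (F(r) = r + 0 = r)
M(v) = v
M(F(0))² = 0² = 0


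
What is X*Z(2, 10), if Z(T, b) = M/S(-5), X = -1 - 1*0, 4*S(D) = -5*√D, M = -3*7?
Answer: 84*I*√5/25 ≈ 7.5132*I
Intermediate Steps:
M = -21
S(D) = -5*√D/4 (S(D) = (-5*√D)/4 = -5*√D/4)
X = -1 (X = -1 + 0 = -1)
Z(T, b) = -84*I*√5/25 (Z(T, b) = -21*4*I*√5/25 = -84*I*√5/25)
X*Z(2, 10) = -(-84)*I*√5/25 = 84*I*√5/25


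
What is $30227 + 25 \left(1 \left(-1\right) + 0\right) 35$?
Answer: $29352$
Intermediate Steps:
$30227 + 25 \left(1 \left(-1\right) + 0\right) 35 = 30227 + 25 \left(-1 + 0\right) 35 = 30227 + 25 \left(-1\right) 35 = 30227 - 875 = 29352$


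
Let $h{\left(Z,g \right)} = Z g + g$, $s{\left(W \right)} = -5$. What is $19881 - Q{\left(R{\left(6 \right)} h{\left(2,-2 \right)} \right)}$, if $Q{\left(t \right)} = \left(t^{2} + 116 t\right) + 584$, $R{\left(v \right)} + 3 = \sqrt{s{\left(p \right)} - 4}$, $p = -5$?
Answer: $17209 + 2736 i \approx 17209.0 + 2736.0 i$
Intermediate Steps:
$R{\left(v \right)} = -3 + 3 i$ ($R{\left(v \right)} = -3 + \sqrt{-5 - 4} = -3 + \sqrt{-9} = -3 + 3 i$)
$h{\left(Z,g \right)} = g + Z g$
$Q{\left(t \right)} = 584 + t^{2} + 116 t$
$19881 - Q{\left(R{\left(6 \right)} h{\left(2,-2 \right)} \right)} = 19881 - \left(584 + \left(\left(-3 + 3 i\right) \left(- 2 \left(1 + 2\right)\right)\right)^{2} + 116 \left(-3 + 3 i\right) \left(- 2 \left(1 + 2\right)\right)\right) = 19881 - \left(584 + \left(\left(-3 + 3 i\right) \left(\left(-2\right) 3\right)\right)^{2} + 116 \left(-3 + 3 i\right) \left(\left(-2\right) 3\right)\right) = 19881 - \left(584 + \left(\left(-3 + 3 i\right) \left(-6\right)\right)^{2} + 116 \left(-3 + 3 i\right) \left(-6\right)\right) = 19881 - \left(584 + \left(18 - 18 i\right)^{2} + 116 \left(18 - 18 i\right)\right) = 19881 - \left(584 + \left(18 - 18 i\right)^{2} + \left(2088 - 2088 i\right)\right) = 19881 - \left(2672 + \left(18 - 18 i\right)^{2} - 2088 i\right) = 17209 - \left(18 - 18 i\right)^{2} + 2088 i$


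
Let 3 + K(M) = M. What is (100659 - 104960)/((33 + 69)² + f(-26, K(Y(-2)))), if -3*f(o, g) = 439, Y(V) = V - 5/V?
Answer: -12903/30773 ≈ -0.41930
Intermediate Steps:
Y(V) = V - 5/V
K(M) = -3 + M
f(o, g) = -439/3 (f(o, g) = -⅓*439 = -439/3)
(100659 - 104960)/((33 + 69)² + f(-26, K(Y(-2)))) = (100659 - 104960)/((33 + 69)² - 439/3) = -4301/(102² - 439/3) = -4301/(10404 - 439/3) = -4301/30773/3 = -4301*3/30773 = -12903/30773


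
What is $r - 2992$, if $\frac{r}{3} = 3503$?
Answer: $7517$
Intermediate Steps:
$r = 10509$ ($r = 3 \cdot 3503 = 10509$)
$r - 2992 = 10509 - 2992 = 7517$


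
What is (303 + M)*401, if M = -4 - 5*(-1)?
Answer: 121904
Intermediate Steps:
M = 1 (M = -4 + 5 = 1)
(303 + M)*401 = (303 + 1)*401 = 304*401 = 121904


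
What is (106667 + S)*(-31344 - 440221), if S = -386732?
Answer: 132068851725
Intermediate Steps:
(106667 + S)*(-31344 - 440221) = (106667 - 386732)*(-31344 - 440221) = -280065*(-471565) = 132068851725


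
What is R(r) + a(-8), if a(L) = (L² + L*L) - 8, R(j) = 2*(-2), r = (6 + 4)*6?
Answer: 116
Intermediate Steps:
r = 60 (r = 10*6 = 60)
R(j) = -4
a(L) = -8 + 2*L² (a(L) = (L² + L²) - 8 = 2*L² - 8 = -8 + 2*L²)
R(r) + a(-8) = -4 + (-8 + 2*(-8)²) = -4 + (-8 + 2*64) = -4 + (-8 + 128) = -4 + 120 = 116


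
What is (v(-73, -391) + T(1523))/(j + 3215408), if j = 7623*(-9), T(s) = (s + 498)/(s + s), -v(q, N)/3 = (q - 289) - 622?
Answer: 8993813/9585155846 ≈ 0.00093831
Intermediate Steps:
v(q, N) = 2733 - 3*q (v(q, N) = -3*((q - 289) - 622) = -3*((-289 + q) - 622) = -3*(-911 + q) = 2733 - 3*q)
T(s) = (498 + s)/(2*s) (T(s) = (498 + s)/((2*s)) = (498 + s)*(1/(2*s)) = (498 + s)/(2*s))
j = -68607
(v(-73, -391) + T(1523))/(j + 3215408) = ((2733 - 3*(-73)) + (1/2)*(498 + 1523)/1523)/(-68607 + 3215408) = ((2733 + 219) + (1/2)*(1/1523)*2021)/3146801 = (2952 + 2021/3046)*(1/3146801) = (8993813/3046)*(1/3146801) = 8993813/9585155846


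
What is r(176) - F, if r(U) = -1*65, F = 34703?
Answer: -34768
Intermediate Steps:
r(U) = -65
r(176) - F = -65 - 1*34703 = -65 - 34703 = -34768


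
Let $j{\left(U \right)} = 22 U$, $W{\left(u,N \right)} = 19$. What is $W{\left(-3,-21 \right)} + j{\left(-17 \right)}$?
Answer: $-355$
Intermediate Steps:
$W{\left(-3,-21 \right)} + j{\left(-17 \right)} = 19 + 22 \left(-17\right) = 19 - 374 = -355$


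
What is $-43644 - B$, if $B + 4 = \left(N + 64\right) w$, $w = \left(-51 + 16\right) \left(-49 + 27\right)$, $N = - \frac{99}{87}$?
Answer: $- \frac{2669270}{29} \approx -92044.0$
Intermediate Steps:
$N = - \frac{33}{29}$ ($N = \left(-99\right) \frac{1}{87} = - \frac{33}{29} \approx -1.1379$)
$w = 770$ ($w = \left(-35\right) \left(-22\right) = 770$)
$B = \frac{1403594}{29}$ ($B = -4 + \left(- \frac{33}{29} + 64\right) 770 = -4 + \frac{1823}{29} \cdot 770 = -4 + \frac{1403710}{29} = \frac{1403594}{29} \approx 48400.0$)
$-43644 - B = -43644 - \frac{1403594}{29} = - \frac{2669270}{29}$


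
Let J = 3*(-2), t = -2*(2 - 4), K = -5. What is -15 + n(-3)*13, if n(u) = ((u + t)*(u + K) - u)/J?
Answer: -25/6 ≈ -4.1667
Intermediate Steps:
t = 4 (t = -2*(-2) = 4)
J = -6
n(u) = u/6 - (-5 + u)*(4 + u)/6 (n(u) = ((u + 4)*(u - 5) - u)/(-6) = ((4 + u)*(-5 + u) - u)*(-⅙) = ((-5 + u)*(4 + u) - u)*(-⅙) = (-u + (-5 + u)*(4 + u))*(-⅙) = u/6 - (-5 + u)*(4 + u)/6)
-15 + n(-3)*13 = -15 + (10/3 - ⅙*(-3)² + (⅓)*(-3))*13 = -15 + (10/3 - ⅙*9 - 1)*13 = -15 + (10/3 - 3/2 - 1)*13 = -15 + (⅚)*13 = -15 + 65/6 = -25/6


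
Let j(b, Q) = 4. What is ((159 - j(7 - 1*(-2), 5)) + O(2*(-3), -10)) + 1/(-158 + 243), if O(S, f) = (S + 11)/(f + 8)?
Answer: 25927/170 ≈ 152.51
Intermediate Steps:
O(S, f) = (11 + S)/(8 + f)
((159 - j(7 - 1*(-2), 5)) + O(2*(-3), -10)) + 1/(-158 + 243) = ((159 - 1*4) + (11 + 2*(-3))/(8 - 10)) + 1/(-158 + 243) = ((159 - 4) + (11 - 6)/(-2)) + 1/85 = (155 - ½*5) + 1/85 = (155 - 5/2) + 1/85 = 305/2 + 1/85 = 25927/170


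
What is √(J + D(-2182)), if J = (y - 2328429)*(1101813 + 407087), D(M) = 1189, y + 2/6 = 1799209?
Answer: I*√7186865037999/3 ≈ 8.9361e+5*I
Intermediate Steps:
y = 5397626/3 (y = -⅓ + 1799209 = 5397626/3 ≈ 1.7992e+6)
J = -2395621682900/3 (J = (5397626/3 - 2328429)*(1101813 + 407087) = -1587661/3*1508900 = -2395621682900/3 ≈ -7.9854e+11)
√(J + D(-2182)) = √(-2395621682900/3 + 1189) = √(-2395621679333/3) = I*√7186865037999/3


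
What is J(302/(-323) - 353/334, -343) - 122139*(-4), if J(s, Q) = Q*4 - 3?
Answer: 487181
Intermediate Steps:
J(s, Q) = -3 + 4*Q (J(s, Q) = 4*Q - 3 = -3 + 4*Q)
J(302/(-323) - 353/334, -343) - 122139*(-4) = (-3 + 4*(-343)) - 122139*(-4) = (-3 - 1372) + 488556 = -1375 + 488556 = 487181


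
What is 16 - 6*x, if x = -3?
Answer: 34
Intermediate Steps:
16 - 6*x = 16 - 6*(-3) = 16 + 18 = 34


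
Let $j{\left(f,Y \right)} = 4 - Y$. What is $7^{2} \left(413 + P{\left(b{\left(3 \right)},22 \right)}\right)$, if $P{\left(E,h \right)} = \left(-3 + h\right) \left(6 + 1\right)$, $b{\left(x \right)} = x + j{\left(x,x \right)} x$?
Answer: $26754$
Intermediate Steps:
$b{\left(x \right)} = x + x \left(4 - x\right)$ ($b{\left(x \right)} = x + \left(4 - x\right) x = x + x \left(4 - x\right)$)
$P{\left(E,h \right)} = -21 + 7 h$ ($P{\left(E,h \right)} = \left(-3 + h\right) 7 = -21 + 7 h$)
$7^{2} \left(413 + P{\left(b{\left(3 \right)},22 \right)}\right) = 7^{2} \left(413 + \left(-21 + 7 \cdot 22\right)\right) = 49 \left(413 + \left(-21 + 154\right)\right) = 49 \left(413 + 133\right) = 49 \cdot 546 = 26754$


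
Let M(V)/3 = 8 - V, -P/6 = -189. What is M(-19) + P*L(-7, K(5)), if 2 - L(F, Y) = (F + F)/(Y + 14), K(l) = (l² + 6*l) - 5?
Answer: 41553/16 ≈ 2597.1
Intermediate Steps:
P = 1134 (P = -6*(-189) = 1134)
M(V) = 24 - 3*V (M(V) = 3*(8 - V) = 24 - 3*V)
K(l) = -5 + l² + 6*l
L(F, Y) = 2 - 2*F/(14 + Y) (L(F, Y) = 2 - (F + F)/(Y + 14) = 2 - 2*F/(14 + Y))
M(-19) + P*L(-7, K(5)) = (24 - 3*(-19)) + 1134*(2*(14 + (-5 + 5² + 6*5) - 1*(-7))/(14 + (-5 + 5² + 6*5))) = (24 + 57) + 1134*(2*(14 + (-5 + 25 + 30) + 7)/(14 + (-5 + 25 + 30))) = 81 + 1134*(2*(14 + 50 + 7)/(14 + 50)) = 81 + 1134*(2*71/64) = 81 + 1134*(2*(1/64)*71) = 81 + 1134*(71/32) = 81 + 40257/16 = 41553/16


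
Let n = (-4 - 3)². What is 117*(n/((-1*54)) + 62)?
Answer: 42887/6 ≈ 7147.8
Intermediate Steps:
n = 49 (n = (-7)² = 49)
117*(n/((-1*54)) + 62) = 117*(49/((-1*54)) + 62) = 117*(49/(-54) + 62) = 117*(49*(-1/54) + 62) = 117*(-49/54 + 62) = 117*(3299/54) = 42887/6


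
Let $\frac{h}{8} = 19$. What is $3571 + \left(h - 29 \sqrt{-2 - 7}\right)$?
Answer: $3723 - 87 i \approx 3723.0 - 87.0 i$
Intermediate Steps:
$h = 152$ ($h = 8 \cdot 19 = 152$)
$3571 + \left(h - 29 \sqrt{-2 - 7}\right) = 3571 + \left(152 - 29 \sqrt{-2 - 7}\right) = 3571 + \left(152 - 29 \sqrt{-9}\right) = 3571 + \left(152 - 29 \cdot 3 i\right) = 3571 + \left(152 - 87 i\right) = 3723 - 87 i$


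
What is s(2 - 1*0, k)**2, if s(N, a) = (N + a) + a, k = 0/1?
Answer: 4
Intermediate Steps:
k = 0 (k = 0*1 = 0)
s(N, a) = N + 2*a
s(2 - 1*0, k)**2 = ((2 - 1*0) + 2*0)**2 = ((2 + 0) + 0)**2 = (2 + 0)**2 = 2**2 = 4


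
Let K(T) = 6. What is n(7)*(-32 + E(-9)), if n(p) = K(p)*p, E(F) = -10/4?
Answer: -1449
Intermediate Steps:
E(F) = -5/2 (E(F) = -10*1/4 = -5/2)
n(p) = 6*p
n(7)*(-32 + E(-9)) = (6*7)*(-32 - 5/2) = 42*(-69/2) = -1449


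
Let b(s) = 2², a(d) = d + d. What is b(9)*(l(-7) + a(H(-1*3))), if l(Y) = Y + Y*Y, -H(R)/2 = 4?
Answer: 104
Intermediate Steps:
H(R) = -8 (H(R) = -2*4 = -8)
a(d) = 2*d
l(Y) = Y + Y²
b(s) = 4
b(9)*(l(-7) + a(H(-1*3))) = 4*(-7*(1 - 7) + 2*(-8)) = 4*(-7*(-6) - 16) = 4*(42 - 16) = 4*26 = 104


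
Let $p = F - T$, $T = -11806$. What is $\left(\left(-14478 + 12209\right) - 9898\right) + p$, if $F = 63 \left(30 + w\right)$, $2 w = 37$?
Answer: $\frac{5389}{2} \approx 2694.5$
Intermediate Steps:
$w = \frac{37}{2}$ ($w = \frac{1}{2} \cdot 37 = \frac{37}{2} \approx 18.5$)
$F = \frac{6111}{2}$ ($F = 63 \left(30 + \frac{37}{2}\right) = 63 \cdot \frac{97}{2} = \frac{6111}{2} \approx 3055.5$)
$p = \frac{29723}{2}$ ($p = \frac{6111}{2} - -11806 = \frac{6111}{2} + 11806 = \frac{29723}{2} \approx 14862.0$)
$\left(\left(-14478 + 12209\right) - 9898\right) + p = \left(\left(-14478 + 12209\right) - 9898\right) + \frac{29723}{2} = \left(-2269 - 9898\right) + \frac{29723}{2} = -12167 + \frac{29723}{2} = \frac{5389}{2}$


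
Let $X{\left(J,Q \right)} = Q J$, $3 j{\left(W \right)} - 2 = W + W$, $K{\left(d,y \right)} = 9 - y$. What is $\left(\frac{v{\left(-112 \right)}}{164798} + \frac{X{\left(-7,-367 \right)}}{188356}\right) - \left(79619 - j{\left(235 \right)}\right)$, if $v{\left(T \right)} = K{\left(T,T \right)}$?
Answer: $- \frac{528545288923319}{6651576876} \approx -79462.0$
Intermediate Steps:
$v{\left(T \right)} = 9 - T$
$j{\left(W \right)} = \frac{2}{3} + \frac{2 W}{3}$ ($j{\left(W \right)} = \frac{2}{3} + \frac{W + W}{3} = \frac{2}{3} + \frac{2 W}{3}$)
$X{\left(J,Q \right)} = J Q$
$\left(\frac{v{\left(-112 \right)}}{164798} + \frac{X{\left(-7,-367 \right)}}{188356}\right) - \left(79619 - j{\left(235 \right)}\right) = \left(\frac{9 - -112}{164798} + \frac{\left(-7\right) \left(-367\right)}{188356}\right) - \left(79619 - \left(\frac{2}{3} + \frac{2}{3} \cdot 235\right)\right) = \left(\left(9 + 112\right) \frac{1}{164798} + 2569 \cdot \frac{1}{188356}\right) - \left(79619 - \left(\frac{2}{3} + \frac{470}{3}\right)\right) = \left(121 \cdot \frac{1}{164798} + \frac{367}{26908}\right) - \left(79619 - \frac{472}{3}\right) = \left(\frac{121}{164798} + \frac{367}{26908}\right) - \left(79619 - \frac{472}{3}\right) = \frac{31868367}{2217192292} - \frac{238385}{3} = - \frac{528545288923319}{6651576876}$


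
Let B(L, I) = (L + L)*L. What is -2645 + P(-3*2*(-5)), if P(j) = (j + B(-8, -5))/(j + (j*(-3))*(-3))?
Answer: -396671/150 ≈ -2644.5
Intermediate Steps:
B(L, I) = 2*L² (B(L, I) = (2*L)*L = 2*L²)
P(j) = (128 + j)/(10*j) (P(j) = (j + 2*(-8)²)/(j + (j*(-3))*(-3)) = (j + 2*64)/(j - 3*j*(-3)) = (j + 128)/(j + 9*j) = (128 + j)/((10*j)) = (128 + j)*(1/(10*j)) = (128 + j)/(10*j))
-2645 + P(-3*2*(-5)) = -2645 + (128 - 3*2*(-5))/(10*((-3*2*(-5)))) = -2645 + (128 - 6*(-5))/(10*((-6*(-5)))) = -2645 + (⅒)*(128 + 30)/30 = -2645 + (⅒)*(1/30)*158 = -2645 + 79/150 = -396671/150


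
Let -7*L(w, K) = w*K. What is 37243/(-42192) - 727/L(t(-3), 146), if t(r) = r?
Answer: -38504587/3080016 ≈ -12.501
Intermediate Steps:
L(w, K) = -K*w/7 (L(w, K) = -w*K/7 = -K*w/7)
37243/(-42192) - 727/L(t(-3), 146) = 37243/(-42192) - 727/((-⅐*146*(-3))) = 37243*(-1/42192) - 727/438/7 = -37243/42192 - 727*7/438 = -37243/42192 - 5089/438 = -38504587/3080016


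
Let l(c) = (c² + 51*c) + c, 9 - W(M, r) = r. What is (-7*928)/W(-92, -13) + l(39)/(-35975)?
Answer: -116885839/395725 ≈ -295.37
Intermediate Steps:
W(M, r) = 9 - r
l(c) = c² + 52*c
(-7*928)/W(-92, -13) + l(39)/(-35975) = (-7*928)/(9 - 1*(-13)) + (39*(52 + 39))/(-35975) = -6496/(9 + 13) + (39*91)*(-1/35975) = -6496/22 + 3549*(-1/35975) = -6496*1/22 - 3549/35975 = -3248/11 - 3549/35975 = -116885839/395725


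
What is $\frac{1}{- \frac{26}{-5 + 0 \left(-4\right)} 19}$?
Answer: $\frac{5}{494} \approx 0.010121$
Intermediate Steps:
$\frac{1}{- \frac{26}{-5 + 0 \left(-4\right)} 19} = \frac{1}{- \frac{26}{-5 + 0} \cdot 19} = \frac{1}{- \frac{26}{-5} \cdot 19} = \frac{1}{\left(-26\right) \left(- \frac{1}{5}\right) 19} = \frac{1}{\frac{26}{5} \cdot 19} = \frac{1}{\frac{494}{5}} = \frac{5}{494}$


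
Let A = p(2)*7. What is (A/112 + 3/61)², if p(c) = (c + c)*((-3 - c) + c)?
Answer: 29241/59536 ≈ 0.49115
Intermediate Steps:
p(c) = -6*c (p(c) = (2*c)*(-3) = -6*c)
A = -84 (A = -6*2*7 = -12*7 = -84)
(A/112 + 3/61)² = (-84/112 + 3/61)² = (-84*1/112 + 3*(1/61))² = (-¾ + 3/61)² = (-171/244)² = 29241/59536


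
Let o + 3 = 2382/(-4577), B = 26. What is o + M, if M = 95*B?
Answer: 11289077/4577 ≈ 2466.5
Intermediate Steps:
o = -16113/4577 (o = -3 + 2382/(-4577) = -3 + 2382*(-1/4577) = -3 - 2382/4577 = -16113/4577 ≈ -3.5204)
M = 2470 (M = 95*26 = 2470)
o + M = -16113/4577 + 2470 = 11289077/4577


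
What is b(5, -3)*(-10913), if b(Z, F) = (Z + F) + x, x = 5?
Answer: -76391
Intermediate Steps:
b(Z, F) = 5 + F + Z (b(Z, F) = (Z + F) + 5 = (F + Z) + 5 = 5 + F + Z)
b(5, -3)*(-10913) = (5 - 3 + 5)*(-10913) = 7*(-10913) = -76391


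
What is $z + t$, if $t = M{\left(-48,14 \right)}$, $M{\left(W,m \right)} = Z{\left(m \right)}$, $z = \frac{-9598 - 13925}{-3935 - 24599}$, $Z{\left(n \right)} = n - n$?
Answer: $\frac{23523}{28534} \approx 0.82438$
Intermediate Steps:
$Z{\left(n \right)} = 0$
$z = \frac{23523}{28534}$ ($z = - \frac{23523}{-28534} = \left(-23523\right) \left(- \frac{1}{28534}\right) = \frac{23523}{28534} \approx 0.82438$)
$M{\left(W,m \right)} = 0$
$t = 0$
$z + t = \frac{23523}{28534} + 0 = \frac{23523}{28534}$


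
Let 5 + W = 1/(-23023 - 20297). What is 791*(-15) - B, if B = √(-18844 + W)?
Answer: -11865 - 37*I*√17893470/1140 ≈ -11865.0 - 137.29*I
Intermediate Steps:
W = -216601/43320 (W = -5 + 1/(-23023 - 20297) = -5 + 1/(-43320) = -5 - 1/43320 = -216601/43320 ≈ -5.0000)
B = 37*I*√17893470/1140 (B = √(-18844 - 216601/43320) = √(-816538681/43320) = 37*I*√17893470/1140 ≈ 137.29*I)
791*(-15) - B = 791*(-15) - 37*I*√17893470/1140 = -11865 - 37*I*√17893470/1140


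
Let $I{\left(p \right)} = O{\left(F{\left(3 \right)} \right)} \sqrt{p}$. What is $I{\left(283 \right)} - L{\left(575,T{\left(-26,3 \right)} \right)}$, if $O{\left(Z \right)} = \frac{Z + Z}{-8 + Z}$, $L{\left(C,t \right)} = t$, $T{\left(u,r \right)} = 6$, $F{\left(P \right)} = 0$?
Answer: $-6$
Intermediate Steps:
$O{\left(Z \right)} = \frac{2 Z}{-8 + Z}$
$I{\left(p \right)} = 0$ ($I{\left(p \right)} = 2 \cdot 0 \frac{1}{-8 + 0} \sqrt{p} = 2 \cdot 0 \frac{1}{-8} \sqrt{p} = 2 \cdot 0 \left(- \frac{1}{8}\right) \sqrt{p} = 0 \sqrt{p} = 0$)
$I{\left(283 \right)} - L{\left(575,T{\left(-26,3 \right)} \right)} = 0 - 6 = -6$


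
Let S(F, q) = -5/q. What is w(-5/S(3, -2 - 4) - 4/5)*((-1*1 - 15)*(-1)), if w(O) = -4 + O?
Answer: -864/5 ≈ -172.80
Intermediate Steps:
w(-5/S(3, -2 - 4) - 4/5)*((-1*1 - 15)*(-1)) = (-4 + (-5/((-5/(-2 - 4))) - 4/5))*((-1*1 - 15)*(-1)) = (-4 + (-5/((-5/(-6))) - 4*⅕))*((-1 - 15)*(-1)) = (-4 + (-5/((-5*(-⅙))) - ⅘))*(-16*(-1)) = (-4 + (-5/⅚ - ⅘))*16 = (-4 + (-5*6/5 - ⅘))*16 = (-4 + (-6 - ⅘))*16 = (-4 - 34/5)*16 = -54/5*16 = -864/5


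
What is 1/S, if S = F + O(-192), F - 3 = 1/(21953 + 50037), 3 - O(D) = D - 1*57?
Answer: 71990/18357451 ≈ 0.0039216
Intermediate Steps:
O(D) = 60 - D (O(D) = 3 - (D - 1*57) = 3 - (D - 57) = 3 - (-57 + D) = 3 + (57 - D) = 60 - D)
F = 215971/71990 (F = 3 + 1/(21953 + 50037) = 3 + 1/71990 = 215971/71990 ≈ 3.0000)
S = 18357451/71990 (S = 215971/71990 + (60 - 1*(-192)) = 215971/71990 + (60 + 192) = 215971/71990 + 252 = 18357451/71990 ≈ 255.00)
1/S = 1/(18357451/71990) = 71990/18357451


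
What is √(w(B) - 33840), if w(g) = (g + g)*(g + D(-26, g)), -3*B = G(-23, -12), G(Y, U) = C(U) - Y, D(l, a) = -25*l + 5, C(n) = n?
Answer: 2*I*√86887/3 ≈ 196.51*I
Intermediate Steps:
D(l, a) = 5 - 25*l
G(Y, U) = U - Y
B = -11/3 (B = -(-12 - 1*(-23))/3 = -(-12 + 23)/3 = -⅓*11 = -11/3 ≈ -3.6667)
w(g) = 2*g*(655 + g) (w(g) = (g + g)*(g + (5 - 25*(-26))) = (2*g)*(g + (5 + 650)) = (2*g)*(g + 655) = (2*g)*(655 + g) = 2*g*(655 + g))
√(w(B) - 33840) = √(2*(-11/3)*(655 - 11/3) - 33840) = √(2*(-11/3)*(1954/3) - 33840) = √(-42988/9 - 33840) = √(-347548/9) = 2*I*√86887/3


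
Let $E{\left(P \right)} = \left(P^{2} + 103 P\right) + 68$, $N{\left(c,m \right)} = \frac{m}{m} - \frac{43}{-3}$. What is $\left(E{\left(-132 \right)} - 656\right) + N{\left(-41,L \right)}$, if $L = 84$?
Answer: $\frac{9766}{3} \approx 3255.3$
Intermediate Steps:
$N{\left(c,m \right)} = \frac{46}{3}$ ($N{\left(c,m \right)} = 1 - - \frac{43}{3} = 1 + \frac{43}{3} = \frac{46}{3}$)
$E{\left(P \right)} = 68 + P^{2} + 103 P$
$\left(E{\left(-132 \right)} - 656\right) + N{\left(-41,L \right)} = \left(\left(68 + \left(-132\right)^{2} + 103 \left(-132\right)\right) - 656\right) + \frac{46}{3} = \left(\left(68 + 17424 - 13596\right) - 656\right) + \frac{46}{3} = \left(3896 - 656\right) + \frac{46}{3} = 3240 + \frac{46}{3} = \frac{9766}{3}$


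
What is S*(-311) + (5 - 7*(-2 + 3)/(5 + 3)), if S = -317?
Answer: 788729/8 ≈ 98591.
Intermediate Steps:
S*(-311) + (5 - 7*(-2 + 3)/(5 + 3)) = -317*(-311) + (5 - 7*(-2 + 3)/(5 + 3)) = 98587 + (5 - 7/8) = 98587 + 33/8 = 788729/8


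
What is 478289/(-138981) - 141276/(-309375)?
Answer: -14259553291/4777471875 ≈ -2.9847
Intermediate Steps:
478289/(-138981) - 141276/(-309375) = 478289*(-1/138981) - 141276*(-1/309375) = -478289/138981 + 47092/103125 = -14259553291/4777471875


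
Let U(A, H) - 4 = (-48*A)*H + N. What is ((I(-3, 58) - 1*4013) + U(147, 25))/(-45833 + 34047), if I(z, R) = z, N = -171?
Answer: 180583/11786 ≈ 15.322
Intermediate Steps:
U(A, H) = -167 - 48*A*H (U(A, H) = 4 + ((-48*A)*H - 171) = 4 + (-48*A*H - 171) = 4 + (-171 - 48*A*H) = -167 - 48*A*H)
((I(-3, 58) - 1*4013) + U(147, 25))/(-45833 + 34047) = ((-3 - 1*4013) + (-167 - 48*147*25))/(-45833 + 34047) = ((-3 - 4013) + (-167 - 176400))/(-11786) = (-4016 - 176567)*(-1/11786) = -180583*(-1/11786) = 180583/11786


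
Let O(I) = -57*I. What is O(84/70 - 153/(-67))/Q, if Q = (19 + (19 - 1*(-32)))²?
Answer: -66519/1641500 ≈ -0.040523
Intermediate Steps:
Q = 4900 (Q = (19 + (19 + 32))² = (19 + 51)² = 70² = 4900)
O(84/70 - 153/(-67))/Q = -57*(84/70 - 153/(-67))/4900 = -57*(84*(1/70) - 153*(-1/67))*(1/4900) = -57*(6/5 + 153/67)*(1/4900) = -57*1167/335*(1/4900) = -66519/335*1/4900 = -66519/1641500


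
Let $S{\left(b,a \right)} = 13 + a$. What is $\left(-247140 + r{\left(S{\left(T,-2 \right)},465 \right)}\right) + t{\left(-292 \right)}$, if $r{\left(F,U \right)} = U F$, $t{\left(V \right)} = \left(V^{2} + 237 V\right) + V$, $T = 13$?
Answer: $-226257$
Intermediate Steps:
$t{\left(V \right)} = V^{2} + 238 V$
$r{\left(F,U \right)} = F U$
$\left(-247140 + r{\left(S{\left(T,-2 \right)},465 \right)}\right) + t{\left(-292 \right)} = \left(-247140 + \left(13 - 2\right) 465\right) - 292 \left(238 - 292\right) = \left(-247140 + 11 \cdot 465\right) - -15768 = \left(-247140 + 5115\right) + 15768 = -242025 + 15768 = -226257$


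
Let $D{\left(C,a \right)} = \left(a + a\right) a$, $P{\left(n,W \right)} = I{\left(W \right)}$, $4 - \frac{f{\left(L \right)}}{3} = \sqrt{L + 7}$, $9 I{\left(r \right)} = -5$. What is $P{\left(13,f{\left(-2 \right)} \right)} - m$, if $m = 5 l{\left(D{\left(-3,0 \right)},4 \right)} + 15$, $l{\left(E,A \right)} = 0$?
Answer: $- \frac{140}{9} \approx -15.556$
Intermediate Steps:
$I{\left(r \right)} = - \frac{5}{9}$ ($I{\left(r \right)} = \frac{1}{9} \left(-5\right) = - \frac{5}{9}$)
$f{\left(L \right)} = 12 - 3 \sqrt{7 + L}$ ($f{\left(L \right)} = 12 - 3 \sqrt{L + 7} = 12 - 3 \sqrt{7 + L}$)
$P{\left(n,W \right)} = - \frac{5}{9}$
$D{\left(C,a \right)} = 2 a^{2}$ ($D{\left(C,a \right)} = 2 a a = 2 a^{2}$)
$m = 15$ ($m = 5 \cdot 0 + 15 = 0 + 15 = 15$)
$P{\left(13,f{\left(-2 \right)} \right)} - m = - \frac{5}{9} - 15 = - \frac{140}{9}$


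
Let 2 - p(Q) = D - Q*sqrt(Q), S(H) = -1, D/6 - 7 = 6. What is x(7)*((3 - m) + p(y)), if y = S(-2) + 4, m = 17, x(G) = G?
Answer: -630 + 21*sqrt(3) ≈ -593.63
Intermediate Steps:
D = 78 (D = 42 + 6*6 = 42 + 36 = 78)
y = 3 (y = -1 + 4 = 3)
p(Q) = -76 + Q**(3/2) (p(Q) = 2 - (78 - Q*sqrt(Q)) = 2 - (78 - Q**(3/2)) = 2 + (-78 + Q**(3/2)) = -76 + Q**(3/2))
x(7)*((3 - m) + p(y)) = 7*((3 - 1*17) + (-76 + 3**(3/2))) = 7*((3 - 17) + (-76 + 3*sqrt(3))) = 7*(-14 + (-76 + 3*sqrt(3))) = 7*(-90 + 3*sqrt(3)) = -630 + 21*sqrt(3)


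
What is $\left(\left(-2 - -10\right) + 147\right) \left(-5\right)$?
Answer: $-775$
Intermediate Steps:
$\left(\left(-2 - -10\right) + 147\right) \left(-5\right) = \left(\left(-2 + 10\right) + 147\right) \left(-5\right) = \left(8 + 147\right) \left(-5\right) = 155 \left(-5\right) = -775$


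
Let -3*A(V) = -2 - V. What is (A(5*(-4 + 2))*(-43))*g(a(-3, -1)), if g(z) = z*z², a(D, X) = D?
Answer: -3096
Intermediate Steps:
A(V) = ⅔ + V/3 (A(V) = -(-2 - V)/3 = ⅔ + V/3)
g(z) = z³
(A(5*(-4 + 2))*(-43))*g(a(-3, -1)) = ((⅔ + (5*(-4 + 2))/3)*(-43))*(-3)³ = ((⅔ + (5*(-2))/3)*(-43))*(-27) = ((⅔ + (⅓)*(-10))*(-43))*(-27) = ((⅔ - 10/3)*(-43))*(-27) = -8/3*(-43)*(-27) = (344/3)*(-27) = -3096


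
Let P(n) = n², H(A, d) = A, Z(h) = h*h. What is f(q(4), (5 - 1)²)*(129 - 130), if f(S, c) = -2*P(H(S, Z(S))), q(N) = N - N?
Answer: 0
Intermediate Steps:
Z(h) = h²
q(N) = 0
f(S, c) = -2*S²
f(q(4), (5 - 1)²)*(129 - 130) = (-2*0²)*(129 - 130) = -2*0*(-1) = 0*(-1) = 0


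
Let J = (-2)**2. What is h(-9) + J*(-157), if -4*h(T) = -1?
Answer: -2511/4 ≈ -627.75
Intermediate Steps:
h(T) = 1/4 (h(T) = -1/4*(-1) = 1/4)
J = 4
h(-9) + J*(-157) = 1/4 + 4*(-157) = 1/4 - 628 = -2511/4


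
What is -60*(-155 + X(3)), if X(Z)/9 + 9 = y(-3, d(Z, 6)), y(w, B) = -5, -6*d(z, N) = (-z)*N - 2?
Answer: 16860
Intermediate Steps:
d(z, N) = 1/3 + N*z/6 (d(z, N) = -((-z)*N - 2)/6 = -(-N*z - 2)/6 = -(-2 - N*z)/6 = 1/3 + N*z/6)
X(Z) = -126 (X(Z) = -81 + 9*(-5) = -81 - 45 = -126)
-60*(-155 + X(3)) = -60*(-155 - 126) = -60*(-281) = 16860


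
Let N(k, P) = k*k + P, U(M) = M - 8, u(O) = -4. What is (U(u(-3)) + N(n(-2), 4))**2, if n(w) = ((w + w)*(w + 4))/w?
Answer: 64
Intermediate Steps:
n(w) = 8 + 2*w (n(w) = ((2*w)*(4 + w))/w = (2*w*(4 + w))/w = 8 + 2*w)
U(M) = -8 + M
N(k, P) = P + k**2 (N(k, P) = k**2 + P = P + k**2)
(U(u(-3)) + N(n(-2), 4))**2 = ((-8 - 4) + (4 + (8 + 2*(-2))**2))**2 = (-12 + (4 + (8 - 4)**2))**2 = (-12 + (4 + 4**2))**2 = (-12 + (4 + 16))**2 = (-12 + 20)**2 = 8**2 = 64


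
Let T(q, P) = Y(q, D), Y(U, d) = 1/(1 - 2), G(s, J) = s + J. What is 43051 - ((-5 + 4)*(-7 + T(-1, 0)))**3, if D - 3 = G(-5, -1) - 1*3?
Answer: 42539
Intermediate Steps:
G(s, J) = J + s
D = -6 (D = 3 + ((-1 - 5) - 1*3) = 3 + (-6 - 3) = 3 - 9 = -6)
Y(U, d) = -1 (Y(U, d) = 1/(-1) = -1)
T(q, P) = -1
43051 - ((-5 + 4)*(-7 + T(-1, 0)))**3 = 43051 - ((-5 + 4)*(-7 - 1))**3 = 43051 - (-1*(-8))**3 = 43051 - 1*8**3 = 43051 - 1*512 = 43051 - 512 = 42539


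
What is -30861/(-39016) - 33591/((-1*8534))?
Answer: 786977115/166481272 ≈ 4.7271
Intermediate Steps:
-30861/(-39016) - 33591/((-1*8534)) = -30861*(-1/39016) - 33591/(-8534) = 30861/39016 - 33591*(-1/8534) = 30861/39016 + 33591/8534 = 786977115/166481272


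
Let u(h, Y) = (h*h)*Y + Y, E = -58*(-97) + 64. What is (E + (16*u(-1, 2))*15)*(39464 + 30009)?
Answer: 461995450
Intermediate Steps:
E = 5690 (E = 5626 + 64 = 5690)
u(h, Y) = Y + Y*h² (u(h, Y) = h²*Y + Y = Y*h² + Y = Y + Y*h²)
(E + (16*u(-1, 2))*15)*(39464 + 30009) = (5690 + (16*(2*(1 + (-1)²)))*15)*(39464 + 30009) = (5690 + (16*(2*(1 + 1)))*15)*69473 = (5690 + (16*(2*2))*15)*69473 = (5690 + (16*4)*15)*69473 = (5690 + 64*15)*69473 = (5690 + 960)*69473 = 6650*69473 = 461995450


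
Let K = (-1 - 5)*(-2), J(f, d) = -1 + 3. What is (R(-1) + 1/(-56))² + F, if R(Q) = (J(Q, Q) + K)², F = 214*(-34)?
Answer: 97633089/3136 ≈ 31133.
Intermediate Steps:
J(f, d) = 2
K = 12 (K = -6*(-2) = 12)
F = -7276
R(Q) = 196 (R(Q) = (2 + 12)² = 14² = 196)
(R(-1) + 1/(-56))² + F = (196 + 1/(-56))² - 7276 = (196 - 1/56)² - 7276 = (10975/56)² - 7276 = 120450625/3136 - 7276 = 97633089/3136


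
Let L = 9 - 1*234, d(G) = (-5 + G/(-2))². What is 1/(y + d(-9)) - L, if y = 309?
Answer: 278329/1237 ≈ 225.00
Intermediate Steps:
d(G) = (-5 - G/2)² (d(G) = (-5 + G*(-½))² = (-5 - G/2)²)
L = -225 (L = 9 - 234 = -225)
1/(y + d(-9)) - L = 1/(309 + (10 - 9)²/4) - 1*(-225) = 1/(309 + (¼)*1²) + 225 = 1/(309 + (¼)*1) + 225 = 1/(309 + ¼) + 225 = 1/(1237/4) + 225 = 4/1237 + 225 = 278329/1237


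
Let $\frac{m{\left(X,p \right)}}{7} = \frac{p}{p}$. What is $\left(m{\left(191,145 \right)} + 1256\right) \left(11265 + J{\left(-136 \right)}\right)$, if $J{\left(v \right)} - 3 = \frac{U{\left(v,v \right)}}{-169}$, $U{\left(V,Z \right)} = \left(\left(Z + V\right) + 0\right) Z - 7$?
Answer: $\frac{181416057}{13} \approx 1.3955 \cdot 10^{7}$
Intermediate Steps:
$U{\left(V,Z \right)} = -7 + Z \left(V + Z\right)$ ($U{\left(V,Z \right)} = \left(\left(V + Z\right) + 0\right) Z - 7 = \left(V + Z\right) Z - 7 = Z \left(V + Z\right) - 7 = -7 + Z \left(V + Z\right)$)
$m{\left(X,p \right)} = 7$ ($m{\left(X,p \right)} = 7 \frac{p}{p} = 7 \cdot 1 = 7$)
$J{\left(v \right)} = \frac{514}{169} - \frac{2 v^{2}}{169}$ ($J{\left(v \right)} = 3 + \frac{-7 + v^{2} + v v}{-169} = 3 + \left(-7 + v^{2} + v^{2}\right) \left(- \frac{1}{169}\right) = 3 + \left(-7 + 2 v^{2}\right) \left(- \frac{1}{169}\right) = 3 - \left(- \frac{7}{169} + \frac{2 v^{2}}{169}\right) = \frac{514}{169} - \frac{2 v^{2}}{169}$)
$\left(m{\left(191,145 \right)} + 1256\right) \left(11265 + J{\left(-136 \right)}\right) = \left(7 + 1256\right) \left(11265 + \left(\frac{514}{169} - \frac{2 \left(-136\right)^{2}}{169}\right)\right) = 1263 \left(11265 + \left(\frac{514}{169} - \frac{36992}{169}\right)\right) = 1263 \left(11265 - \frac{2806}{13}\right) = 1263 \cdot \frac{143639}{13} = \frac{181416057}{13}$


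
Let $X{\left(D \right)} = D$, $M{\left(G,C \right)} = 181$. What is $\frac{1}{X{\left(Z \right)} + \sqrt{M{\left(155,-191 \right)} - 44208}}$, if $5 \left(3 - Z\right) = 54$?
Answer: $- \frac{195}{1102196} - \frac{25 i \sqrt{44027}}{1102196} \approx -0.00017692 - 0.0047593 i$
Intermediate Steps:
$Z = - \frac{39}{5}$ ($Z = 3 - \frac{54}{5} = - \frac{39}{5} \approx -7.8$)
$\frac{1}{X{\left(Z \right)} + \sqrt{M{\left(155,-191 \right)} - 44208}} = \frac{1}{- \frac{39}{5} + \sqrt{181 - 44208}} = \frac{1}{- \frac{39}{5} + \sqrt{-44027}} = \frac{1}{- \frac{39}{5} + i \sqrt{44027}}$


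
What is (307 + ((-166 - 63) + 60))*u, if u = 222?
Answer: 30636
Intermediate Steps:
(307 + ((-166 - 63) + 60))*u = (307 + ((-166 - 63) + 60))*222 = (307 + (-229 + 60))*222 = (307 - 169)*222 = 138*222 = 30636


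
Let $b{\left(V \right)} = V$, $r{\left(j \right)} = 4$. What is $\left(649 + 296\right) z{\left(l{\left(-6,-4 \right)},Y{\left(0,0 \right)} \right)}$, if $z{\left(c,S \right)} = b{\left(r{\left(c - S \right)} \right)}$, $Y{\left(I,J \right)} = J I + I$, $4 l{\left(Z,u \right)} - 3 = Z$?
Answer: $3780$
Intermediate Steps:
$l{\left(Z,u \right)} = \frac{3}{4} + \frac{Z}{4}$
$Y{\left(I,J \right)} = I + I J$ ($Y{\left(I,J \right)} = I J + I = I + I J$)
$z{\left(c,S \right)} = 4$
$\left(649 + 296\right) z{\left(l{\left(-6,-4 \right)},Y{\left(0,0 \right)} \right)} = \left(649 + 296\right) 4 = 945 \cdot 4 = 3780$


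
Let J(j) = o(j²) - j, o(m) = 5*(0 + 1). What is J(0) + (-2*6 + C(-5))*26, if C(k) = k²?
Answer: 343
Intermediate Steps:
o(m) = 5 (o(m) = 5*1 = 5)
J(j) = 5 - j
J(0) + (-2*6 + C(-5))*26 = (5 - 1*0) + (-2*6 + (-5)²)*26 = (5 + 0) + (-12 + 25)*26 = 5 + 13*26 = 5 + 338 = 343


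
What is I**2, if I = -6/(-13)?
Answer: 36/169 ≈ 0.21302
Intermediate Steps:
I = 6/13 (I = -6*(-1/13) = 6/13 ≈ 0.46154)
I**2 = (6/13)**2 = 36/169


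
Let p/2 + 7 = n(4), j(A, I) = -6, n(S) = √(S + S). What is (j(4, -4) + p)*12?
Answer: -240 + 48*√2 ≈ -172.12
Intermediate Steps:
n(S) = √2*√S (n(S) = √(2*S) = √2*√S)
p = -14 + 4*√2 (p = -14 + 2*(√2*√4) = -14 + 2*(√2*2) = -14 + 2*(2*√2) = -14 + 4*√2 ≈ -8.3431)
(j(4, -4) + p)*12 = (-6 + (-14 + 4*√2))*12 = (-20 + 4*√2)*12 = -240 + 48*√2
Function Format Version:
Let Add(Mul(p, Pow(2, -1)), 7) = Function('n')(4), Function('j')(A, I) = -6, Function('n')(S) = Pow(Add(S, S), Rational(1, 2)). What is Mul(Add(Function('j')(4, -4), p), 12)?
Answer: Add(-240, Mul(48, Pow(2, Rational(1, 2)))) ≈ -172.12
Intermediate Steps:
Function('n')(S) = Mul(Pow(2, Rational(1, 2)), Pow(S, Rational(1, 2))) (Function('n')(S) = Pow(Mul(2, S), Rational(1, 2)) = Mul(Pow(2, Rational(1, 2)), Pow(S, Rational(1, 2))))
p = Add(-14, Mul(4, Pow(2, Rational(1, 2)))) (p = Add(-14, Mul(2, Mul(Pow(2, Rational(1, 2)), Pow(4, Rational(1, 2))))) = Add(-14, Mul(2, Mul(Pow(2, Rational(1, 2)), 2))) = Add(-14, Mul(2, Mul(2, Pow(2, Rational(1, 2))))) = Add(-14, Mul(4, Pow(2, Rational(1, 2)))) ≈ -8.3431)
Mul(Add(Function('j')(4, -4), p), 12) = Mul(Add(-6, Add(-14, Mul(4, Pow(2, Rational(1, 2))))), 12) = Mul(Add(-20, Mul(4, Pow(2, Rational(1, 2)))), 12) = Add(-240, Mul(48, Pow(2, Rational(1, 2))))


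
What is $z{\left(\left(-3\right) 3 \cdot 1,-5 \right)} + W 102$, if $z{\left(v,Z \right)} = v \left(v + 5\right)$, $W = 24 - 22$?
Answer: $240$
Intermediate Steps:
$W = 2$
$z{\left(v,Z \right)} = v \left(5 + v\right)$
$z{\left(\left(-3\right) 3 \cdot 1,-5 \right)} + W 102 = \left(-3\right) 3 \cdot 1 \left(5 + \left(-3\right) 3 \cdot 1\right) + 2 \cdot 102 = \left(-9\right) 1 \left(5 - 9\right) + 204 = - 9 \left(5 - 9\right) + 204 = \left(-9\right) \left(-4\right) + 204 = 36 + 204 = 240$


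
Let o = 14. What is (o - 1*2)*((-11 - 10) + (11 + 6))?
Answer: -48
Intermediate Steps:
(o - 1*2)*((-11 - 10) + (11 + 6)) = (14 - 1*2)*((-11 - 10) + (11 + 6)) = (14 - 2)*(-21 + 17) = 12*(-4) = -48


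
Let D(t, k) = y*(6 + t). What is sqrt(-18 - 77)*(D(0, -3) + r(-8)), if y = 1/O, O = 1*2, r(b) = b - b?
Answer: 3*I*sqrt(95) ≈ 29.24*I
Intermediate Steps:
r(b) = 0
O = 2
y = 1/2 ≈ 0.50000
D(t, k) = 3 + t/2 (D(t, k) = (6 + t)/2 = 3 + t/2)
sqrt(-18 - 77)*(D(0, -3) + r(-8)) = sqrt(-18 - 77)*((3 + (1/2)*0) + 0) = sqrt(-95)*((3 + 0) + 0) = (I*sqrt(95))*(3 + 0) = (I*sqrt(95))*3 = 3*I*sqrt(95)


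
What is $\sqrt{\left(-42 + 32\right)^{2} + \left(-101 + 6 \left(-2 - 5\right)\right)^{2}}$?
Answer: $\sqrt{20549} \approx 143.35$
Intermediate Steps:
$\sqrt{\left(-42 + 32\right)^{2} + \left(-101 + 6 \left(-2 - 5\right)\right)^{2}} = \sqrt{\left(-10\right)^{2} + \left(-101 + 6 \left(-2 - 5\right)\right)^{2}} = \sqrt{100 + \left(-101 + 6 \left(-7\right)\right)^{2}} = \sqrt{100 + \left(-101 - 42\right)^{2}} = \sqrt{100 + \left(-143\right)^{2}} = \sqrt{100 + 20449} = \sqrt{20549}$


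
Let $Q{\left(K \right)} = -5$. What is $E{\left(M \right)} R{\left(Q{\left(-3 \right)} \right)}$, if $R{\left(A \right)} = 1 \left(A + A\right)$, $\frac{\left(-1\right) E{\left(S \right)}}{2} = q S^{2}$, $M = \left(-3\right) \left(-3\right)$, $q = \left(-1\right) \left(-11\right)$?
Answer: $17820$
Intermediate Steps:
$q = 11$
$M = 9$
$E{\left(S \right)} = - 22 S^{2}$ ($E{\left(S \right)} = - 2 \cdot 11 S^{2} = - 22 S^{2}$)
$R{\left(A \right)} = 2 A$ ($R{\left(A \right)} = 1 \cdot 2 A = 2 A$)
$E{\left(M \right)} R{\left(Q{\left(-3 \right)} \right)} = - 22 \cdot 9^{2} \cdot 2 \left(-5\right) = \left(-22\right) 81 \left(-10\right) = \left(-1782\right) \left(-10\right) = 17820$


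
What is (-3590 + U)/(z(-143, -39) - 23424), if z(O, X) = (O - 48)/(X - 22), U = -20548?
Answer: 1472418/1428673 ≈ 1.0306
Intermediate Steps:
z(O, X) = (-48 + O)/(-22 + X)
(-3590 + U)/(z(-143, -39) - 23424) = (-3590 - 20548)/((-48 - 143)/(-22 - 39) - 23424) = -24138/(-191/(-61) - 23424) = -24138/(-1/61*(-191) - 23424) = -24138/(191/61 - 23424) = -24138/(-1428673/61) = -24138*(-61/1428673) = 1472418/1428673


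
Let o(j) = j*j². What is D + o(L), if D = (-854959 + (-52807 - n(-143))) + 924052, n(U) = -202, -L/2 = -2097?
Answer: 73770949872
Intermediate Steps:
L = 4194 (L = -2*(-2097) = 4194)
o(j) = j³
D = 16488 (D = (-854959 + (-52807 - 1*(-202))) + 924052 = (-854959 + (-52807 + 202)) + 924052 = (-854959 - 52605) + 924052 = -907564 + 924052 = 16488)
D + o(L) = 16488 + 4194³ = 16488 + 73770933384 = 73770949872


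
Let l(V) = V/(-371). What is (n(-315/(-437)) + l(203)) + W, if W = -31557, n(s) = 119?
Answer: -1666243/53 ≈ -31439.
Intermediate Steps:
l(V) = -V/371 (l(V) = V*(-1/371) = -V/371)
(n(-315/(-437)) + l(203)) + W = (119 - 1/371*203) - 31557 = (119 - 29/53) - 31557 = 6278/53 - 31557 = -1666243/53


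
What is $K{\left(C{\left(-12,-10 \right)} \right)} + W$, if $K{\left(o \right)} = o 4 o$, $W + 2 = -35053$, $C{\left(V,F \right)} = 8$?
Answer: $-34799$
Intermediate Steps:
$W = -35055$ ($W = -2 - 35053 = -35055$)
$K{\left(o \right)} = 4 o^{2}$ ($K{\left(o \right)} = 4 o o = 4 o^{2}$)
$K{\left(C{\left(-12,-10 \right)} \right)} + W = 4 \cdot 8^{2} - 35055 = 4 \cdot 64 - 35055 = 256 - 35055 = -34799$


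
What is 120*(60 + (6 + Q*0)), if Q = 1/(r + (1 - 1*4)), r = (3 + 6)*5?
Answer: 7920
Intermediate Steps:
r = 45 (r = 9*5 = 45)
Q = 1/42 (Q = 1/(45 + (1 - 1*4)) = 1/(45 + (1 - 4)) = 1/(45 - 3) = 1/42 ≈ 0.023810)
120*(60 + (6 + Q*0)) = 120*(60 + (6 + (1/42)*0)) = 120*(60 + (6 + 0)) = 120*(60 + 6) = 120*66 = 7920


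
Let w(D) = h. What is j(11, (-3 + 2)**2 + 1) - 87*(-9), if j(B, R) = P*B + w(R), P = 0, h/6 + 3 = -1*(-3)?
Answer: 783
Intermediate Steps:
h = 0 (h = -18 + 6*(-1*(-3)) = -18 + 6*3 = -18 + 18 = 0)
w(D) = 0
j(B, R) = 0 (j(B, R) = 0*B + 0 = 0 + 0 = 0)
j(11, (-3 + 2)**2 + 1) - 87*(-9) = 0 - 87*(-9) = 0 + 783 = 783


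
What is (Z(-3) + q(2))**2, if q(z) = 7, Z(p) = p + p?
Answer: 1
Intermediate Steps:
Z(p) = 2*p
(Z(-3) + q(2))**2 = (2*(-3) + 7)**2 = (-6 + 7)**2 = 1**2 = 1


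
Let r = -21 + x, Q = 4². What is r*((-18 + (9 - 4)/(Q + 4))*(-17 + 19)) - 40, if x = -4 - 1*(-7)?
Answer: 599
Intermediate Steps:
Q = 16
x = 3 (x = -4 + 7 = 3)
r = -18 (r = -21 + 3 = -18)
r*((-18 + (9 - 4)/(Q + 4))*(-17 + 19)) - 40 = -18*(-18 + (9 - 4)/(16 + 4))*(-17 + 19) - 40 = -18*(-18 + 5/20)*2 - 40 = -18*(-18 + 5*(1/20))*2 - 40 = -18*(-18 + ¼)*2 - 40 = -(-639)*2/2 - 40 = -18*(-71/2) - 40 = 639 - 40 = 599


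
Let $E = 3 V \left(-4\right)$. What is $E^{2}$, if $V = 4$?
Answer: $2304$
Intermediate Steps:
$E = -48$ ($E = 3 \cdot 4 \left(-4\right) = 12 \left(-4\right) = -48$)
$E^{2} = \left(-48\right)^{2} = 2304$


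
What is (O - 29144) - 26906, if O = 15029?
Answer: -41021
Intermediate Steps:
(O - 29144) - 26906 = (15029 - 29144) - 26906 = -14115 - 26906 = -41021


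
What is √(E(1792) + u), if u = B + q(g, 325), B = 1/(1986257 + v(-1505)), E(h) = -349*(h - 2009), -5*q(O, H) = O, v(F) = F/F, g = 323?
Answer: √7463213720136400890/9931290 ≈ 275.08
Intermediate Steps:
v(F) = 1
q(O, H) = -O/5
E(h) = 701141 - 349*h (E(h) = -349*(-2009 + h) = 701141 - 349*h)
B = 1/1986258 (B = 1/(1986257 + 1) = 1/1986258 ≈ 5.0346e-7)
u = -641561329/9931290 (u = 1/1986258 - ⅕*323 = 1/1986258 - 323/5 = -641561329/9931290 ≈ -64.600)
√(E(1792) + u) = √((701141 - 349*1792) - 641561329/9931290) = √((701141 - 625408) - 641561329/9931290) = √(75733 - 641561329/9931290) = √(751484824241/9931290) = √7463213720136400890/9931290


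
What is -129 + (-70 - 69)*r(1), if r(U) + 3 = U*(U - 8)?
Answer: 1261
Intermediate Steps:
r(U) = -3 + U*(-8 + U) (r(U) = -3 + U*(U - 8) = -3 + U*(-8 + U))
-129 + (-70 - 69)*r(1) = -129 + (-70 - 69)*(-3 + 1² - 8*1) = -129 - 139*(-3 + 1 - 8) = -129 - 139*(-10) = -129 + 1390 = 1261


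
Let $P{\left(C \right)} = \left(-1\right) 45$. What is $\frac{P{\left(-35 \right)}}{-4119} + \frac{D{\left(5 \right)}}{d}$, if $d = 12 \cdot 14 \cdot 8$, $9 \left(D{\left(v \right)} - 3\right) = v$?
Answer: $\frac{7043}{518994} \approx 0.01357$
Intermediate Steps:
$P{\left(C \right)} = -45$
$D{\left(v \right)} = 3 + \frac{v}{9}$
$d = 1344$ ($d = 168 \cdot 8 = 1344$)
$\frac{P{\left(-35 \right)}}{-4119} + \frac{D{\left(5 \right)}}{d} = - \frac{45}{-4119} + \frac{3 + \frac{1}{9} \cdot 5}{1344} = \left(-45\right) \left(- \frac{1}{4119}\right) + \left(3 + \frac{5}{9}\right) \frac{1}{1344} = \frac{15}{1373} + \frac{32}{9} \cdot \frac{1}{1344} = \frac{15}{1373} + \frac{1}{378} = \frac{7043}{518994}$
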